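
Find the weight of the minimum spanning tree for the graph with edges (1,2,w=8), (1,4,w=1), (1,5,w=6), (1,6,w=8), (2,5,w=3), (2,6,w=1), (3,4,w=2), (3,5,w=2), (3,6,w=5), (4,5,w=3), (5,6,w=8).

Apply Kruskal's algorithm (sort edges by weight, add if no cycle):

Sorted edges by weight:
  (1,4) w=1
  (2,6) w=1
  (3,5) w=2
  (3,4) w=2
  (2,5) w=3
  (4,5) w=3
  (3,6) w=5
  (1,5) w=6
  (1,2) w=8
  (1,6) w=8
  (5,6) w=8

Add edge (1,4) w=1 -- no cycle. Running total: 1
Add edge (2,6) w=1 -- no cycle. Running total: 2
Add edge (3,5) w=2 -- no cycle. Running total: 4
Add edge (3,4) w=2 -- no cycle. Running total: 6
Add edge (2,5) w=3 -- no cycle. Running total: 9

MST edges: (1,4,w=1), (2,6,w=1), (3,5,w=2), (3,4,w=2), (2,5,w=3)
Total MST weight: 1 + 1 + 2 + 2 + 3 = 9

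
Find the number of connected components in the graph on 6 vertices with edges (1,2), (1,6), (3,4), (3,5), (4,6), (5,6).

Step 1: Build adjacency list from edges:
  1: 2, 6
  2: 1
  3: 4, 5
  4: 3, 6
  5: 3, 6
  6: 1, 4, 5

Step 2: Run BFS/DFS from vertex 1:
  Visited: {1, 2, 6, 4, 5, 3}
  Reached 6 of 6 vertices

Step 3: All 6 vertices reached from vertex 1, so the graph is connected.
Number of connected components: 1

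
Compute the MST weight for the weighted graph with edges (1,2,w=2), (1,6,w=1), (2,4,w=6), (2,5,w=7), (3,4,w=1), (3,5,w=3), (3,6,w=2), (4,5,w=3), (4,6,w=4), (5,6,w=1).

Apply Kruskal's algorithm (sort edges by weight, add if no cycle):

Sorted edges by weight:
  (1,6) w=1
  (3,4) w=1
  (5,6) w=1
  (1,2) w=2
  (3,6) w=2
  (3,5) w=3
  (4,5) w=3
  (4,6) w=4
  (2,4) w=6
  (2,5) w=7

Add edge (1,6) w=1 -- no cycle. Running total: 1
Add edge (3,4) w=1 -- no cycle. Running total: 2
Add edge (5,6) w=1 -- no cycle. Running total: 3
Add edge (1,2) w=2 -- no cycle. Running total: 5
Add edge (3,6) w=2 -- no cycle. Running total: 7

MST edges: (1,6,w=1), (3,4,w=1), (5,6,w=1), (1,2,w=2), (3,6,w=2)
Total MST weight: 1 + 1 + 1 + 2 + 2 = 7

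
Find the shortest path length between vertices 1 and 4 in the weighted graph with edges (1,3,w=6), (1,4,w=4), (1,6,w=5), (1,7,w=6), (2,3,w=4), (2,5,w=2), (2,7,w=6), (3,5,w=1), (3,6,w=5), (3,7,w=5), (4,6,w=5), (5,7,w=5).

Step 1: Build adjacency list with weights:
  1: 3(w=6), 4(w=4), 6(w=5), 7(w=6)
  2: 3(w=4), 5(w=2), 7(w=6)
  3: 1(w=6), 2(w=4), 5(w=1), 6(w=5), 7(w=5)
  4: 1(w=4), 6(w=5)
  5: 2(w=2), 3(w=1), 7(w=5)
  6: 1(w=5), 3(w=5), 4(w=5)
  7: 1(w=6), 2(w=6), 3(w=5), 5(w=5)

Step 2: Apply Dijkstra's algorithm from vertex 1:
  Visit vertex 1 (distance=0)
    Update dist[3] = 6
    Update dist[4] = 4
    Update dist[6] = 5
    Update dist[7] = 6
  Visit vertex 4 (distance=4)

Step 3: Shortest path: 1 -> 4
Total weight: 4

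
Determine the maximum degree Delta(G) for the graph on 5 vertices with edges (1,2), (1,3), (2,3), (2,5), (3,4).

Step 1: Count edges incident to each vertex:
  deg(1) = 2 (neighbors: 2, 3)
  deg(2) = 3 (neighbors: 1, 3, 5)
  deg(3) = 3 (neighbors: 1, 2, 4)
  deg(4) = 1 (neighbors: 3)
  deg(5) = 1 (neighbors: 2)

Step 2: Find maximum:
  max(2, 3, 3, 1, 1) = 3 (vertex 2)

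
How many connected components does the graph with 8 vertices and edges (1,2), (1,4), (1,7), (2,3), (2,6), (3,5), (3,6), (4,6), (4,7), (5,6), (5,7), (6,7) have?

Step 1: Build adjacency list from edges:
  1: 2, 4, 7
  2: 1, 3, 6
  3: 2, 5, 6
  4: 1, 6, 7
  5: 3, 6, 7
  6: 2, 3, 4, 5, 7
  7: 1, 4, 5, 6
  8: (none)

Step 2: Run BFS/DFS from vertex 1:
  Visited: {1, 2, 4, 7, 3, 6, 5}
  Reached 7 of 8 vertices

Step 3: Only 7 of 8 vertices reached. Graph is disconnected.
Connected components: {1, 2, 3, 4, 5, 6, 7}, {8}
Number of connected components: 2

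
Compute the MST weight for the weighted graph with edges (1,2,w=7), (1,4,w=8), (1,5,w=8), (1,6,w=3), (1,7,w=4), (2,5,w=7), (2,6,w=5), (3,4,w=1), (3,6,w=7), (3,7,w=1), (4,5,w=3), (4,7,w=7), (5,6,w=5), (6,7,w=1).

Apply Kruskal's algorithm (sort edges by weight, add if no cycle):

Sorted edges by weight:
  (3,4) w=1
  (3,7) w=1
  (6,7) w=1
  (1,6) w=3
  (4,5) w=3
  (1,7) w=4
  (2,6) w=5
  (5,6) w=5
  (1,2) w=7
  (2,5) w=7
  (3,6) w=7
  (4,7) w=7
  (1,4) w=8
  (1,5) w=8

Add edge (3,4) w=1 -- no cycle. Running total: 1
Add edge (3,7) w=1 -- no cycle. Running total: 2
Add edge (6,7) w=1 -- no cycle. Running total: 3
Add edge (1,6) w=3 -- no cycle. Running total: 6
Add edge (4,5) w=3 -- no cycle. Running total: 9
Skip edge (1,7) w=4 -- would create cycle
Add edge (2,6) w=5 -- no cycle. Running total: 14

MST edges: (3,4,w=1), (3,7,w=1), (6,7,w=1), (1,6,w=3), (4,5,w=3), (2,6,w=5)
Total MST weight: 1 + 1 + 1 + 3 + 3 + 5 = 14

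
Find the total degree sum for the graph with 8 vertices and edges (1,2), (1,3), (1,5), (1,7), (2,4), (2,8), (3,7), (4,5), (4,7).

Step 1: Count edges incident to each vertex:
  deg(1) = 4 (neighbors: 2, 3, 5, 7)
  deg(2) = 3 (neighbors: 1, 4, 8)
  deg(3) = 2 (neighbors: 1, 7)
  deg(4) = 3 (neighbors: 2, 5, 7)
  deg(5) = 2 (neighbors: 1, 4)
  deg(6) = 0 (neighbors: none)
  deg(7) = 3 (neighbors: 1, 3, 4)
  deg(8) = 1 (neighbors: 2)

Step 2: Sum all degrees:
  4 + 3 + 2 + 3 + 2 + 0 + 3 + 1 = 18

Verification: sum of degrees = 2 * |E| = 2 * 9 = 18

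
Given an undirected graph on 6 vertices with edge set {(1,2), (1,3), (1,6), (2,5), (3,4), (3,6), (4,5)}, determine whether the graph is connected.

Step 1: Build adjacency list from edges:
  1: 2, 3, 6
  2: 1, 5
  3: 1, 4, 6
  4: 3, 5
  5: 2, 4
  6: 1, 3

Step 2: Run BFS/DFS from vertex 1:
  Visited: {1, 2, 3, 6, 5, 4}
  Reached 6 of 6 vertices

Step 3: All 6 vertices reached from vertex 1, so the graph is connected.
Answer: Yes, the graph is connected.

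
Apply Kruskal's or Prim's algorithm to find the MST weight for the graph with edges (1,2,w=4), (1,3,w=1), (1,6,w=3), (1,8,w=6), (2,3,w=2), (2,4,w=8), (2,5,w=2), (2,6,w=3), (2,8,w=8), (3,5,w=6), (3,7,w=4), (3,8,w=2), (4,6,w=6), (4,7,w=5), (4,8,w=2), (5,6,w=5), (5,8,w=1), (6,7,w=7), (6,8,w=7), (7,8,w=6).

Apply Kruskal's algorithm (sort edges by weight, add if no cycle):

Sorted edges by weight:
  (1,3) w=1
  (5,8) w=1
  (2,5) w=2
  (2,3) w=2
  (3,8) w=2
  (4,8) w=2
  (1,6) w=3
  (2,6) w=3
  (1,2) w=4
  (3,7) w=4
  (4,7) w=5
  (5,6) w=5
  (1,8) w=6
  (3,5) w=6
  (4,6) w=6
  (7,8) w=6
  (6,7) w=7
  (6,8) w=7
  (2,4) w=8
  (2,8) w=8

Add edge (1,3) w=1 -- no cycle. Running total: 1
Add edge (5,8) w=1 -- no cycle. Running total: 2
Add edge (2,5) w=2 -- no cycle. Running total: 4
Add edge (2,3) w=2 -- no cycle. Running total: 6
Skip edge (3,8) w=2 -- would create cycle
Add edge (4,8) w=2 -- no cycle. Running total: 8
Add edge (1,6) w=3 -- no cycle. Running total: 11
Skip edge (2,6) w=3 -- would create cycle
Skip edge (1,2) w=4 -- would create cycle
Add edge (3,7) w=4 -- no cycle. Running total: 15

MST edges: (1,3,w=1), (5,8,w=1), (2,5,w=2), (2,3,w=2), (4,8,w=2), (1,6,w=3), (3,7,w=4)
Total MST weight: 1 + 1 + 2 + 2 + 2 + 3 + 4 = 15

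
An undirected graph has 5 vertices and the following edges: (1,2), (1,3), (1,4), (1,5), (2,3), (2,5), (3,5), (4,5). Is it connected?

Step 1: Build adjacency list from edges:
  1: 2, 3, 4, 5
  2: 1, 3, 5
  3: 1, 2, 5
  4: 1, 5
  5: 1, 2, 3, 4

Step 2: Run BFS/DFS from vertex 1:
  Visited: {1, 2, 3, 4, 5}
  Reached 5 of 5 vertices

Step 3: All 5 vertices reached from vertex 1, so the graph is connected.
Answer: Yes, the graph is connected.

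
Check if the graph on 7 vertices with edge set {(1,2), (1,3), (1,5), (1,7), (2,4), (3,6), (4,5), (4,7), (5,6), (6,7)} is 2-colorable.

Step 1: Attempt 2-coloring using BFS:
  Start at vertex 1, assign color 0
  Color vertex 2 with color 1 (neighbor of 1)
  Color vertex 3 with color 1 (neighbor of 1)
  Color vertex 5 with color 1 (neighbor of 1)
  Color vertex 7 with color 1 (neighbor of 1)
  Color vertex 4 with color 0 (neighbor of 2)
  Color vertex 6 with color 0 (neighbor of 3)

Step 2: 2-coloring succeeded. No conflicts found.
  Set A (color 0): {1, 4, 6}
  Set B (color 1): {2, 3, 5, 7}

The graph is bipartite with partition {1, 4, 6}, {2, 3, 5, 7}.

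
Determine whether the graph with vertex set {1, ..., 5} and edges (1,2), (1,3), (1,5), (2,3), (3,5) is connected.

Step 1: Build adjacency list from edges:
  1: 2, 3, 5
  2: 1, 3
  3: 1, 2, 5
  4: (none)
  5: 1, 3

Step 2: Run BFS/DFS from vertex 1:
  Visited: {1, 2, 3, 5}
  Reached 4 of 5 vertices

Step 3: Only 4 of 5 vertices reached. Graph is disconnected.
Connected components: {1, 2, 3, 5}, {4}
Answer: No, the graph is not connected (2 components).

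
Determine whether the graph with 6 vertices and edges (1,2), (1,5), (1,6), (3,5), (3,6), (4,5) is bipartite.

Step 1: Attempt 2-coloring using BFS:
  Start at vertex 1, assign color 0
  Color vertex 2 with color 1 (neighbor of 1)
  Color vertex 5 with color 1 (neighbor of 1)
  Color vertex 6 with color 1 (neighbor of 1)
  Color vertex 3 with color 0 (neighbor of 5)
  Color vertex 4 with color 0 (neighbor of 5)

Step 2: 2-coloring succeeded. No conflicts found.
  Set A (color 0): {1, 3, 4}
  Set B (color 1): {2, 5, 6}

The graph is bipartite with partition {1, 3, 4}, {2, 5, 6}.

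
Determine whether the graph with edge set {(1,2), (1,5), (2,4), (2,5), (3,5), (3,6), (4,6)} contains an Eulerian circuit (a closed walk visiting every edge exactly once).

Step 1: Find the degree of each vertex:
  deg(1) = 2
  deg(2) = 3
  deg(3) = 2
  deg(4) = 2
  deg(5) = 3
  deg(6) = 2

Step 2: Count vertices with odd degree:
  Odd-degree vertices: 2, 5 (2 total)

Step 3: Apply Euler's theorem:
  - Eulerian circuit exists iff graph is connected and all vertices have even degree
  - Eulerian path exists iff graph is connected and has 0 or 2 odd-degree vertices

Graph is connected with exactly 2 odd-degree vertices (2, 5).
Eulerian path exists (starting and ending at the odd-degree vertices), but no Eulerian circuit.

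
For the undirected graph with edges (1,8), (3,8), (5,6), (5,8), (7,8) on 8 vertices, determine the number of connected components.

Step 1: Build adjacency list from edges:
  1: 8
  2: (none)
  3: 8
  4: (none)
  5: 6, 8
  6: 5
  7: 8
  8: 1, 3, 5, 7

Step 2: Run BFS/DFS from vertex 1:
  Visited: {1, 8, 3, 5, 7, 6}
  Reached 6 of 8 vertices

Step 3: Only 6 of 8 vertices reached. Graph is disconnected.
Connected components: {1, 3, 5, 6, 7, 8}, {2}, {4}
Number of connected components: 3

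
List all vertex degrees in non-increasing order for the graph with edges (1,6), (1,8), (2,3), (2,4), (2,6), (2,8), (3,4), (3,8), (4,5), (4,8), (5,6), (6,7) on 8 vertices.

Step 1: Count edges incident to each vertex:
  deg(1) = 2 (neighbors: 6, 8)
  deg(2) = 4 (neighbors: 3, 4, 6, 8)
  deg(3) = 3 (neighbors: 2, 4, 8)
  deg(4) = 4 (neighbors: 2, 3, 5, 8)
  deg(5) = 2 (neighbors: 4, 6)
  deg(6) = 4 (neighbors: 1, 2, 5, 7)
  deg(7) = 1 (neighbors: 6)
  deg(8) = 4 (neighbors: 1, 2, 3, 4)

Step 2: Sort degrees in non-increasing order:
  Degrees: [2, 4, 3, 4, 2, 4, 1, 4] -> sorted: [4, 4, 4, 4, 3, 2, 2, 1]

Degree sequence: [4, 4, 4, 4, 3, 2, 2, 1]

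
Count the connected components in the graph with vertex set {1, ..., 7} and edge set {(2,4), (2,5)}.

Step 1: Build adjacency list from edges:
  1: (none)
  2: 4, 5
  3: (none)
  4: 2
  5: 2
  6: (none)
  7: (none)

Step 2: Run BFS/DFS from vertex 1:
  Visited: {1}
  Reached 1 of 7 vertices

Step 3: Only 1 of 7 vertices reached. Graph is disconnected.
Connected components: {1}, {2, 4, 5}, {3}, {6}, {7}
Number of connected components: 5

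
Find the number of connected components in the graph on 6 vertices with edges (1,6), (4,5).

Step 1: Build adjacency list from edges:
  1: 6
  2: (none)
  3: (none)
  4: 5
  5: 4
  6: 1

Step 2: Run BFS/DFS from vertex 1:
  Visited: {1, 6}
  Reached 2 of 6 vertices

Step 3: Only 2 of 6 vertices reached. Graph is disconnected.
Connected components: {1, 6}, {2}, {3}, {4, 5}
Number of connected components: 4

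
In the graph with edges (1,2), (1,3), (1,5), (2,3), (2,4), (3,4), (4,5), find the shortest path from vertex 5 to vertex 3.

Step 1: Build adjacency list:
  1: 2, 3, 5
  2: 1, 3, 4
  3: 1, 2, 4
  4: 2, 3, 5
  5: 1, 4

Step 2: BFS from vertex 5 to find shortest path to 3:
  vertex 1 reached at distance 1
  vertex 4 reached at distance 1
  vertex 2 reached at distance 2
  vertex 3 reached at distance 2

Step 3: Shortest path: 5 -> 1 -> 3
Path length: 2 edges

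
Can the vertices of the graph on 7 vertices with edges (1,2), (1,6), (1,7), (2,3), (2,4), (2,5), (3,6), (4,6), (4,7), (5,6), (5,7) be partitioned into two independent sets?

Step 1: Attempt 2-coloring using BFS:
  Start at vertex 1, assign color 0
  Color vertex 2 with color 1 (neighbor of 1)
  Color vertex 6 with color 1 (neighbor of 1)
  Color vertex 7 with color 1 (neighbor of 1)
  Color vertex 3 with color 0 (neighbor of 2)
  Color vertex 4 with color 0 (neighbor of 2)
  Color vertex 5 with color 0 (neighbor of 2)

Step 2: 2-coloring succeeded. No conflicts found.
  Set A (color 0): {1, 3, 4, 5}
  Set B (color 1): {2, 6, 7}

The graph is bipartite with partition {1, 3, 4, 5}, {2, 6, 7}.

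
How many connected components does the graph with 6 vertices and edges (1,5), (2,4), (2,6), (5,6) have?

Step 1: Build adjacency list from edges:
  1: 5
  2: 4, 6
  3: (none)
  4: 2
  5: 1, 6
  6: 2, 5

Step 2: Run BFS/DFS from vertex 1:
  Visited: {1, 5, 6, 2, 4}
  Reached 5 of 6 vertices

Step 3: Only 5 of 6 vertices reached. Graph is disconnected.
Connected components: {1, 2, 4, 5, 6}, {3}
Number of connected components: 2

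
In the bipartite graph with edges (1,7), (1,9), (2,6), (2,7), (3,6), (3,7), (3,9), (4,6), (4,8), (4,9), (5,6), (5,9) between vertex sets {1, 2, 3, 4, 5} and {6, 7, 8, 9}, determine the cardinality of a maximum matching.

Step 1: List the neighbors of each left vertex:
  1: 7, 9
  2: 6, 7
  3: 6, 7, 9
  4: 6, 8, 9
  5: 6, 9

Step 2: Greedily match left vertices, then look for augmenting paths:
  Match 1 -- 7
  Match 2 -- 6
  Match 3 -- 9
  Match 4 -- 8
  No augmenting path remains.

Step 3: Verify this is maximum:
  Matching size 4 = min(|L|, |R|) = min(5, 4), which is an upper bound, so this matching is maximum.

Maximum matching: {(1,7), (2,6), (3,9), (4,8)}
Size: 4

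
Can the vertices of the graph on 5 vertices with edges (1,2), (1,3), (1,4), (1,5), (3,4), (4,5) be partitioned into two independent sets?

Step 1: Attempt 2-coloring using BFS:
  Start at vertex 1, assign color 0
  Color vertex 2 with color 1 (neighbor of 1)
  Color vertex 3 with color 1 (neighbor of 1)
  Color vertex 4 with color 1 (neighbor of 1)
  Color vertex 5 with color 1 (neighbor of 1)

Step 2: Conflict found! Vertices 3 and 4 are adjacent but have the same color.
This means the graph contains an odd cycle.

The graph is NOT bipartite.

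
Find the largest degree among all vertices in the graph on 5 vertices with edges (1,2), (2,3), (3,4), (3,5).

Step 1: Count edges incident to each vertex:
  deg(1) = 1 (neighbors: 2)
  deg(2) = 2 (neighbors: 1, 3)
  deg(3) = 3 (neighbors: 2, 4, 5)
  deg(4) = 1 (neighbors: 3)
  deg(5) = 1 (neighbors: 3)

Step 2: Find maximum:
  max(1, 2, 3, 1, 1) = 3 (vertex 3)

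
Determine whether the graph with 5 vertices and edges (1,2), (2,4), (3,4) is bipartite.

Step 1: Attempt 2-coloring using BFS:
  Start at vertex 1, assign color 0
  Color vertex 2 with color 1 (neighbor of 1)
  Color vertex 4 with color 0 (neighbor of 2)
  Color vertex 3 with color 1 (neighbor of 4)
  Start new component at vertex 5, assign color 0

Step 2: 2-coloring succeeded. No conflicts found.
  Set A (color 0): {1, 4, 5}
  Set B (color 1): {2, 3}

The graph is bipartite with partition {1, 4, 5}, {2, 3}.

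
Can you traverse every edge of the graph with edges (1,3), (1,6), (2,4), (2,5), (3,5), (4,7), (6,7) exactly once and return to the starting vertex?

Step 1: Find the degree of each vertex:
  deg(1) = 2
  deg(2) = 2
  deg(3) = 2
  deg(4) = 2
  deg(5) = 2
  deg(6) = 2
  deg(7) = 2

Step 2: Count vertices with odd degree:
  All vertices have even degree (0 odd-degree vertices)

Step 3: Apply Euler's theorem:
  - Eulerian circuit exists iff graph is connected and all vertices have even degree
  - Eulerian path exists iff graph is connected and has 0 or 2 odd-degree vertices

Graph is connected with 0 odd-degree vertices.
Both Eulerian circuit and Eulerian path exist.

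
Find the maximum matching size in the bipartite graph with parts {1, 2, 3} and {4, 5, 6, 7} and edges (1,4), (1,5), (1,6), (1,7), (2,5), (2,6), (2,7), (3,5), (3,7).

Step 1: List the neighbors of each left vertex:
  1: 4, 5, 6, 7
  2: 5, 6, 7
  3: 5, 7

Step 2: Greedily match left vertices, then look for augmenting paths:
  Match 1 -- 4
  Match 2 -- 5
  Match 3 -- 7
  No augmenting path remains.

Step 3: Verify this is maximum:
  Matching size 3 = min(|L|, |R|) = min(3, 4), which is an upper bound, so this matching is maximum.

Maximum matching: {(1,4), (2,5), (3,7)}
Size: 3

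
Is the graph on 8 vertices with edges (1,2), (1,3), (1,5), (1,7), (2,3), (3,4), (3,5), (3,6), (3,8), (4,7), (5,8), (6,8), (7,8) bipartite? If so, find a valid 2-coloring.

Step 1: Attempt 2-coloring using BFS:
  Start at vertex 1, assign color 0
  Color vertex 2 with color 1 (neighbor of 1)
  Color vertex 3 with color 1 (neighbor of 1)
  Color vertex 5 with color 1 (neighbor of 1)
  Color vertex 7 with color 1 (neighbor of 1)

Step 2: Conflict found! Vertices 2 and 3 are adjacent but have the same color.
This means the graph contains an odd cycle.

The graph is NOT bipartite.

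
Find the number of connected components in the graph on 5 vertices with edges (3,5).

Step 1: Build adjacency list from edges:
  1: (none)
  2: (none)
  3: 5
  4: (none)
  5: 3

Step 2: Run BFS/DFS from vertex 1:
  Visited: {1}
  Reached 1 of 5 vertices

Step 3: Only 1 of 5 vertices reached. Graph is disconnected.
Connected components: {1}, {2}, {3, 5}, {4}
Number of connected components: 4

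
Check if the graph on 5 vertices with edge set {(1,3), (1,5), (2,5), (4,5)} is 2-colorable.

Step 1: Attempt 2-coloring using BFS:
  Start at vertex 1, assign color 0
  Color vertex 3 with color 1 (neighbor of 1)
  Color vertex 5 with color 1 (neighbor of 1)
  Color vertex 2 with color 0 (neighbor of 5)
  Color vertex 4 with color 0 (neighbor of 5)

Step 2: 2-coloring succeeded. No conflicts found.
  Set A (color 0): {1, 2, 4}
  Set B (color 1): {3, 5}

The graph is bipartite with partition {1, 2, 4}, {3, 5}.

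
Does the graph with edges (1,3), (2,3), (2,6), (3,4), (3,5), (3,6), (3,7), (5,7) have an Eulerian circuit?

Step 1: Find the degree of each vertex:
  deg(1) = 1
  deg(2) = 2
  deg(3) = 6
  deg(4) = 1
  deg(5) = 2
  deg(6) = 2
  deg(7) = 2

Step 2: Count vertices with odd degree:
  Odd-degree vertices: 1, 4 (2 total)

Step 3: Apply Euler's theorem:
  - Eulerian circuit exists iff graph is connected and all vertices have even degree
  - Eulerian path exists iff graph is connected and has 0 or 2 odd-degree vertices

Graph is connected with exactly 2 odd-degree vertices (1, 4).
Eulerian path exists (starting and ending at the odd-degree vertices), but no Eulerian circuit.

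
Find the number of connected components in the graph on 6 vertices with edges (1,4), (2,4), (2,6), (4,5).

Step 1: Build adjacency list from edges:
  1: 4
  2: 4, 6
  3: (none)
  4: 1, 2, 5
  5: 4
  6: 2

Step 2: Run BFS/DFS from vertex 1:
  Visited: {1, 4, 2, 5, 6}
  Reached 5 of 6 vertices

Step 3: Only 5 of 6 vertices reached. Graph is disconnected.
Connected components: {1, 2, 4, 5, 6}, {3}
Number of connected components: 2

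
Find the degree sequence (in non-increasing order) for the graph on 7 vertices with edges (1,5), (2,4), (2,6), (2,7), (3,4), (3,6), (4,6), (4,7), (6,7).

Step 1: Count edges incident to each vertex:
  deg(1) = 1 (neighbors: 5)
  deg(2) = 3 (neighbors: 4, 6, 7)
  deg(3) = 2 (neighbors: 4, 6)
  deg(4) = 4 (neighbors: 2, 3, 6, 7)
  deg(5) = 1 (neighbors: 1)
  deg(6) = 4 (neighbors: 2, 3, 4, 7)
  deg(7) = 3 (neighbors: 2, 4, 6)

Step 2: Sort degrees in non-increasing order:
  Degrees: [1, 3, 2, 4, 1, 4, 3] -> sorted: [4, 4, 3, 3, 2, 1, 1]

Degree sequence: [4, 4, 3, 3, 2, 1, 1]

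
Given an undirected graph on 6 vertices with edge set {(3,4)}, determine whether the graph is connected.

Step 1: Build adjacency list from edges:
  1: (none)
  2: (none)
  3: 4
  4: 3
  5: (none)
  6: (none)

Step 2: Run BFS/DFS from vertex 1:
  Visited: {1}
  Reached 1 of 6 vertices

Step 3: Only 1 of 6 vertices reached. Graph is disconnected.
Connected components: {1}, {2}, {3, 4}, {5}, {6}
Answer: No, the graph is not connected (5 components).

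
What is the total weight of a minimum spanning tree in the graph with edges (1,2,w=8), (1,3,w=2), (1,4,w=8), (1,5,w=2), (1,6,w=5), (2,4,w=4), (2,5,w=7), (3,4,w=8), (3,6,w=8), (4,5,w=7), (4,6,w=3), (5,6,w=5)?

Apply Kruskal's algorithm (sort edges by weight, add if no cycle):

Sorted edges by weight:
  (1,5) w=2
  (1,3) w=2
  (4,6) w=3
  (2,4) w=4
  (1,6) w=5
  (5,6) w=5
  (2,5) w=7
  (4,5) w=7
  (1,2) w=8
  (1,4) w=8
  (3,4) w=8
  (3,6) w=8

Add edge (1,5) w=2 -- no cycle. Running total: 2
Add edge (1,3) w=2 -- no cycle. Running total: 4
Add edge (4,6) w=3 -- no cycle. Running total: 7
Add edge (2,4) w=4 -- no cycle. Running total: 11
Add edge (1,6) w=5 -- no cycle. Running total: 16

MST edges: (1,5,w=2), (1,3,w=2), (4,6,w=3), (2,4,w=4), (1,6,w=5)
Total MST weight: 2 + 2 + 3 + 4 + 5 = 16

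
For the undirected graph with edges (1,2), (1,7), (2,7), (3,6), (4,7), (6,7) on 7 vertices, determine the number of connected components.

Step 1: Build adjacency list from edges:
  1: 2, 7
  2: 1, 7
  3: 6
  4: 7
  5: (none)
  6: 3, 7
  7: 1, 2, 4, 6

Step 2: Run BFS/DFS from vertex 1:
  Visited: {1, 2, 7, 4, 6, 3}
  Reached 6 of 7 vertices

Step 3: Only 6 of 7 vertices reached. Graph is disconnected.
Connected components: {1, 2, 3, 4, 6, 7}, {5}
Number of connected components: 2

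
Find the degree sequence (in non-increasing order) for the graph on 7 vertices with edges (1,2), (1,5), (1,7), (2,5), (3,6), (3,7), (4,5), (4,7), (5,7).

Step 1: Count edges incident to each vertex:
  deg(1) = 3 (neighbors: 2, 5, 7)
  deg(2) = 2 (neighbors: 1, 5)
  deg(3) = 2 (neighbors: 6, 7)
  deg(4) = 2 (neighbors: 5, 7)
  deg(5) = 4 (neighbors: 1, 2, 4, 7)
  deg(6) = 1 (neighbors: 3)
  deg(7) = 4 (neighbors: 1, 3, 4, 5)

Step 2: Sort degrees in non-increasing order:
  Degrees: [3, 2, 2, 2, 4, 1, 4] -> sorted: [4, 4, 3, 2, 2, 2, 1]

Degree sequence: [4, 4, 3, 2, 2, 2, 1]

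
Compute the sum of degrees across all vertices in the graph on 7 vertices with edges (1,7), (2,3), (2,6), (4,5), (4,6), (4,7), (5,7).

Step 1: Count edges incident to each vertex:
  deg(1) = 1 (neighbors: 7)
  deg(2) = 2 (neighbors: 3, 6)
  deg(3) = 1 (neighbors: 2)
  deg(4) = 3 (neighbors: 5, 6, 7)
  deg(5) = 2 (neighbors: 4, 7)
  deg(6) = 2 (neighbors: 2, 4)
  deg(7) = 3 (neighbors: 1, 4, 5)

Step 2: Sum all degrees:
  1 + 2 + 1 + 3 + 2 + 2 + 3 = 14

Verification: sum of degrees = 2 * |E| = 2 * 7 = 14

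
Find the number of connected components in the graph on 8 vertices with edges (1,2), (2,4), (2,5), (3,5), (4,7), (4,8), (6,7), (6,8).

Step 1: Build adjacency list from edges:
  1: 2
  2: 1, 4, 5
  3: 5
  4: 2, 7, 8
  5: 2, 3
  6: 7, 8
  7: 4, 6
  8: 4, 6

Step 2: Run BFS/DFS from vertex 1:
  Visited: {1, 2, 4, 5, 7, 8, 3, 6}
  Reached 8 of 8 vertices

Step 3: All 8 vertices reached from vertex 1, so the graph is connected.
Number of connected components: 1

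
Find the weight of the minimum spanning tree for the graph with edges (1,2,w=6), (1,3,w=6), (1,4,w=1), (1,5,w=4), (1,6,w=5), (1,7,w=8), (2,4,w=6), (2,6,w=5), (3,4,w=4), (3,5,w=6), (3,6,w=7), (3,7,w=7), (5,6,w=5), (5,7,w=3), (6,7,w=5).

Apply Kruskal's algorithm (sort edges by weight, add if no cycle):

Sorted edges by weight:
  (1,4) w=1
  (5,7) w=3
  (1,5) w=4
  (3,4) w=4
  (1,6) w=5
  (2,6) w=5
  (5,6) w=5
  (6,7) w=5
  (1,2) w=6
  (1,3) w=6
  (2,4) w=6
  (3,5) w=6
  (3,6) w=7
  (3,7) w=7
  (1,7) w=8

Add edge (1,4) w=1 -- no cycle. Running total: 1
Add edge (5,7) w=3 -- no cycle. Running total: 4
Add edge (1,5) w=4 -- no cycle. Running total: 8
Add edge (3,4) w=4 -- no cycle. Running total: 12
Add edge (1,6) w=5 -- no cycle. Running total: 17
Add edge (2,6) w=5 -- no cycle. Running total: 22

MST edges: (1,4,w=1), (5,7,w=3), (1,5,w=4), (3,4,w=4), (1,6,w=5), (2,6,w=5)
Total MST weight: 1 + 3 + 4 + 4 + 5 + 5 = 22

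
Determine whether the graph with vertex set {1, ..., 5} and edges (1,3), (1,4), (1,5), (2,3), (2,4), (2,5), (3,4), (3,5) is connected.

Step 1: Build adjacency list from edges:
  1: 3, 4, 5
  2: 3, 4, 5
  3: 1, 2, 4, 5
  4: 1, 2, 3
  5: 1, 2, 3

Step 2: Run BFS/DFS from vertex 1:
  Visited: {1, 3, 4, 5, 2}
  Reached 5 of 5 vertices

Step 3: All 5 vertices reached from vertex 1, so the graph is connected.
Answer: Yes, the graph is connected.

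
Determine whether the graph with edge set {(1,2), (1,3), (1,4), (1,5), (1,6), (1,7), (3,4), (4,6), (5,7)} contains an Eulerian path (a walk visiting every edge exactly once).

Step 1: Find the degree of each vertex:
  deg(1) = 6
  deg(2) = 1
  deg(3) = 2
  deg(4) = 3
  deg(5) = 2
  deg(6) = 2
  deg(7) = 2

Step 2: Count vertices with odd degree:
  Odd-degree vertices: 2, 4 (2 total)

Step 3: Apply Euler's theorem:
  - Eulerian circuit exists iff graph is connected and all vertices have even degree
  - Eulerian path exists iff graph is connected and has 0 or 2 odd-degree vertices

Graph is connected with exactly 2 odd-degree vertices (2, 4).
Eulerian path exists (starting and ending at the odd-degree vertices), but no Eulerian circuit.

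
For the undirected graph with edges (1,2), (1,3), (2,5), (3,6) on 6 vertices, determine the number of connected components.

Step 1: Build adjacency list from edges:
  1: 2, 3
  2: 1, 5
  3: 1, 6
  4: (none)
  5: 2
  6: 3

Step 2: Run BFS/DFS from vertex 1:
  Visited: {1, 2, 3, 5, 6}
  Reached 5 of 6 vertices

Step 3: Only 5 of 6 vertices reached. Graph is disconnected.
Connected components: {1, 2, 3, 5, 6}, {4}
Number of connected components: 2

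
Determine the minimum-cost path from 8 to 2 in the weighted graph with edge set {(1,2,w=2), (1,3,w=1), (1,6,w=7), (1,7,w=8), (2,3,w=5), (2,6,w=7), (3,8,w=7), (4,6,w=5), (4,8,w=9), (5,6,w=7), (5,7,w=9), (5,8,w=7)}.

Step 1: Build adjacency list with weights:
  1: 2(w=2), 3(w=1), 6(w=7), 7(w=8)
  2: 1(w=2), 3(w=5), 6(w=7)
  3: 1(w=1), 2(w=5), 8(w=7)
  4: 6(w=5), 8(w=9)
  5: 6(w=7), 7(w=9), 8(w=7)
  6: 1(w=7), 2(w=7), 4(w=5), 5(w=7)
  7: 1(w=8), 5(w=9)
  8: 3(w=7), 4(w=9), 5(w=7)

Step 2: Apply Dijkstra's algorithm from vertex 8:
  Visit vertex 8 (distance=0)
    Update dist[3] = 7
    Update dist[4] = 9
    Update dist[5] = 7
  Visit vertex 3 (distance=7)
    Update dist[1] = 8
    Update dist[2] = 12
  Visit vertex 5 (distance=7)
    Update dist[6] = 14
    Update dist[7] = 16
  Visit vertex 1 (distance=8)
    Update dist[2] = 10
  Visit vertex 4 (distance=9)
  Visit vertex 2 (distance=10)

Step 3: Shortest path: 8 -> 3 -> 1 -> 2
Total weight: 7 + 1 + 2 = 10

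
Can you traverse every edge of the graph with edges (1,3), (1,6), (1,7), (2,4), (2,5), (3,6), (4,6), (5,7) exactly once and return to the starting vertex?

Step 1: Find the degree of each vertex:
  deg(1) = 3
  deg(2) = 2
  deg(3) = 2
  deg(4) = 2
  deg(5) = 2
  deg(6) = 3
  deg(7) = 2

Step 2: Count vertices with odd degree:
  Odd-degree vertices: 1, 6 (2 total)

Step 3: Apply Euler's theorem:
  - Eulerian circuit exists iff graph is connected and all vertices have even degree
  - Eulerian path exists iff graph is connected and has 0 or 2 odd-degree vertices

Graph is connected with exactly 2 odd-degree vertices (1, 6).
Eulerian path exists (starting and ending at the odd-degree vertices), but no Eulerian circuit.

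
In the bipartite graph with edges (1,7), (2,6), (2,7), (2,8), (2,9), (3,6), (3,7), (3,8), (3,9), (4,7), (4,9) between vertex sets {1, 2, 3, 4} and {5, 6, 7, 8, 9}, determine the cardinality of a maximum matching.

Step 1: List the neighbors of each left vertex:
  1: 7
  2: 6, 7, 8, 9
  3: 6, 7, 8, 9
  4: 7, 9

Step 2: Greedily match left vertices, then look for augmenting paths:
  Match 1 -- 7
  Match 2 -- 6
  Match 3 -- 8
  Match 4 -- 9
  No augmenting path remains.

Step 3: Verify this is maximum:
  Matching size 4 = min(|L|, |R|) = min(4, 5), which is an upper bound, so this matching is maximum.

Maximum matching: {(1,7), (2,6), (3,8), (4,9)}
Size: 4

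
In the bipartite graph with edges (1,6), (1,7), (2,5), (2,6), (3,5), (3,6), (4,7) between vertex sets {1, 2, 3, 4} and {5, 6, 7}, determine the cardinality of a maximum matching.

Step 1: List the neighbors of each left vertex:
  1: 6, 7
  2: 5, 6
  3: 5, 6
  4: 7

Step 2: Greedily match left vertices, then look for augmenting paths:
  Match 1 -- 6
  Match 2 -- 5
  Match 4 -- 7
  No augmenting path remains.

Step 3: Verify this is maximum:
  Matching size 3 = min(|L|, |R|) = min(4, 3), which is an upper bound, so this matching is maximum.

Maximum matching: {(1,6), (2,5), (4,7)}
Size: 3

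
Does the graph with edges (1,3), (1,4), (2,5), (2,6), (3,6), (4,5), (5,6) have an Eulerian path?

Step 1: Find the degree of each vertex:
  deg(1) = 2
  deg(2) = 2
  deg(3) = 2
  deg(4) = 2
  deg(5) = 3
  deg(6) = 3

Step 2: Count vertices with odd degree:
  Odd-degree vertices: 5, 6 (2 total)

Step 3: Apply Euler's theorem:
  - Eulerian circuit exists iff graph is connected and all vertices have even degree
  - Eulerian path exists iff graph is connected and has 0 or 2 odd-degree vertices

Graph is connected with exactly 2 odd-degree vertices (5, 6).
Eulerian path exists (starting and ending at the odd-degree vertices), but no Eulerian circuit.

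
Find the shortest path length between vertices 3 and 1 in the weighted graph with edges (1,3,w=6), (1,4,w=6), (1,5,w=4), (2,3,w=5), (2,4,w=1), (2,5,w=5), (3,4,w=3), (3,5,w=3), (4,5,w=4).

Step 1: Build adjacency list with weights:
  1: 3(w=6), 4(w=6), 5(w=4)
  2: 3(w=5), 4(w=1), 5(w=5)
  3: 1(w=6), 2(w=5), 4(w=3), 5(w=3)
  4: 1(w=6), 2(w=1), 3(w=3), 5(w=4)
  5: 1(w=4), 2(w=5), 3(w=3), 4(w=4)

Step 2: Apply Dijkstra's algorithm from vertex 3:
  Visit vertex 3 (distance=0)
    Update dist[1] = 6
    Update dist[2] = 5
    Update dist[4] = 3
    Update dist[5] = 3
  Visit vertex 4 (distance=3)
    Update dist[2] = 4
  Visit vertex 5 (distance=3)
  Visit vertex 2 (distance=4)
  Visit vertex 1 (distance=6)

Step 3: Shortest path: 3 -> 1
Total weight: 6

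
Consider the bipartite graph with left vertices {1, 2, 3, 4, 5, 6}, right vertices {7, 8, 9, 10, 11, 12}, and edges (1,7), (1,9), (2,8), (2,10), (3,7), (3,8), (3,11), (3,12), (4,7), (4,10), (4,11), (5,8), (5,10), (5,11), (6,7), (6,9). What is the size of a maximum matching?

Step 1: List the neighbors of each left vertex:
  1: 7, 9
  2: 8, 10
  3: 7, 8, 11, 12
  4: 7, 10, 11
  5: 8, 10, 11
  6: 7, 9

Step 2: Greedily match left vertices, then look for augmenting paths:
  Match 1 -- 7
  Match 2 -- 8
  Match 3 -- 12
  Match 4 -- 10
  Match 5 -- 11
  Match 6 -- 9
  No augmenting path remains.

Step 3: Verify this is maximum:
  Matching size 6 = min(|L|, |R|) = min(6, 6), which is an upper bound, so this matching is maximum.

Maximum matching: {(1,7), (2,8), (3,12), (4,10), (5,11), (6,9)}
Size: 6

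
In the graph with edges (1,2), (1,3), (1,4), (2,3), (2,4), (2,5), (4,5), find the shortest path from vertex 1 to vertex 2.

Step 1: Build adjacency list:
  1: 2, 3, 4
  2: 1, 3, 4, 5
  3: 1, 2
  4: 1, 2, 5
  5: 2, 4

Step 2: BFS from vertex 1 to find shortest path to 2:
  vertex 2 reached at distance 1

Step 3: Shortest path: 1 -> 2
Path length: 1 edge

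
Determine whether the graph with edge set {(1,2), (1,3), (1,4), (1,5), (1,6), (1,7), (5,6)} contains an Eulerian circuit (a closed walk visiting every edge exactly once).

Step 1: Find the degree of each vertex:
  deg(1) = 6
  deg(2) = 1
  deg(3) = 1
  deg(4) = 1
  deg(5) = 2
  deg(6) = 2
  deg(7) = 1

Step 2: Count vertices with odd degree:
  Odd-degree vertices: 2, 3, 4, 7 (4 total)

Step 3: Apply Euler's theorem:
  - Eulerian circuit exists iff graph is connected and all vertices have even degree
  - Eulerian path exists iff graph is connected and has 0 or 2 odd-degree vertices

Graph has 4 odd-degree vertices (need 0 or 2).
Neither Eulerian path nor Eulerian circuit exists.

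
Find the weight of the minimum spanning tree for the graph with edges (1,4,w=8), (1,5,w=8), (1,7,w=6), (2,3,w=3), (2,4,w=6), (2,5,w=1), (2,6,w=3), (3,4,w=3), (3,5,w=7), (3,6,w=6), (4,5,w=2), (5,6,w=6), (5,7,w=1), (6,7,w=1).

Apply Kruskal's algorithm (sort edges by weight, add if no cycle):

Sorted edges by weight:
  (2,5) w=1
  (5,7) w=1
  (6,7) w=1
  (4,5) w=2
  (2,3) w=3
  (2,6) w=3
  (3,4) w=3
  (1,7) w=6
  (2,4) w=6
  (3,6) w=6
  (5,6) w=6
  (3,5) w=7
  (1,5) w=8
  (1,4) w=8

Add edge (2,5) w=1 -- no cycle. Running total: 1
Add edge (5,7) w=1 -- no cycle. Running total: 2
Add edge (6,7) w=1 -- no cycle. Running total: 3
Add edge (4,5) w=2 -- no cycle. Running total: 5
Add edge (2,3) w=3 -- no cycle. Running total: 8
Skip edge (2,6) w=3 -- would create cycle
Skip edge (3,4) w=3 -- would create cycle
Add edge (1,7) w=6 -- no cycle. Running total: 14

MST edges: (2,5,w=1), (5,7,w=1), (6,7,w=1), (4,5,w=2), (2,3,w=3), (1,7,w=6)
Total MST weight: 1 + 1 + 1 + 2 + 3 + 6 = 14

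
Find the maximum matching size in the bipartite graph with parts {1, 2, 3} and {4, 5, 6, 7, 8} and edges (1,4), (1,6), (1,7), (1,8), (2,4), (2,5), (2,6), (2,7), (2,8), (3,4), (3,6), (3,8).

Step 1: List the neighbors of each left vertex:
  1: 4, 6, 7, 8
  2: 4, 5, 6, 7, 8
  3: 4, 6, 8

Step 2: Greedily match left vertices, then look for augmenting paths:
  Match 1 -- 4
  Match 2 -- 5
  Match 3 -- 6
  No augmenting path remains.

Step 3: Verify this is maximum:
  Matching size 3 = min(|L|, |R|) = min(3, 5), which is an upper bound, so this matching is maximum.

Maximum matching: {(1,4), (2,5), (3,6)}
Size: 3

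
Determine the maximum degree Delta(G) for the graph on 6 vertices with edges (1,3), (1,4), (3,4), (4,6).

Step 1: Count edges incident to each vertex:
  deg(1) = 2 (neighbors: 3, 4)
  deg(2) = 0 (neighbors: none)
  deg(3) = 2 (neighbors: 1, 4)
  deg(4) = 3 (neighbors: 1, 3, 6)
  deg(5) = 0 (neighbors: none)
  deg(6) = 1 (neighbors: 4)

Step 2: Find maximum:
  max(2, 0, 2, 3, 0, 1) = 3 (vertex 4)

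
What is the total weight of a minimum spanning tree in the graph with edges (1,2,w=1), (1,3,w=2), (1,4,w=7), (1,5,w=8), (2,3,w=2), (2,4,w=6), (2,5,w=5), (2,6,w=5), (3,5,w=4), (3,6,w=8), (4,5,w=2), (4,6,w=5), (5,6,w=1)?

Apply Kruskal's algorithm (sort edges by weight, add if no cycle):

Sorted edges by weight:
  (1,2) w=1
  (5,6) w=1
  (1,3) w=2
  (2,3) w=2
  (4,5) w=2
  (3,5) w=4
  (2,6) w=5
  (2,5) w=5
  (4,6) w=5
  (2,4) w=6
  (1,4) w=7
  (1,5) w=8
  (3,6) w=8

Add edge (1,2) w=1 -- no cycle. Running total: 1
Add edge (5,6) w=1 -- no cycle. Running total: 2
Add edge (1,3) w=2 -- no cycle. Running total: 4
Skip edge (2,3) w=2 -- would create cycle
Add edge (4,5) w=2 -- no cycle. Running total: 6
Add edge (3,5) w=4 -- no cycle. Running total: 10

MST edges: (1,2,w=1), (5,6,w=1), (1,3,w=2), (4,5,w=2), (3,5,w=4)
Total MST weight: 1 + 1 + 2 + 2 + 4 = 10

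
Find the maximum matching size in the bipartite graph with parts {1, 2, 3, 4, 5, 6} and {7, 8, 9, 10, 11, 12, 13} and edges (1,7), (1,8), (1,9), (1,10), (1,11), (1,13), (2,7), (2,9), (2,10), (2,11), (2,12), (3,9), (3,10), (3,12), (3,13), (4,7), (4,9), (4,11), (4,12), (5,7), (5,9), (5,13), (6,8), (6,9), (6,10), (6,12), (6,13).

Step 1: List the neighbors of each left vertex:
  1: 7, 8, 9, 10, 11, 13
  2: 7, 9, 10, 11, 12
  3: 9, 10, 12, 13
  4: 7, 9, 11, 12
  5: 7, 9, 13
  6: 8, 9, 10, 12, 13

Step 2: Greedily match left vertices, then look for augmenting paths:
  Match 1 -- 7
  Match 2 -- 9
  Match 3 -- 10
  Match 4 -- 11
  Match 5 -- 13
  Match 6 -- 8
  No augmenting path remains.

Step 3: Verify this is maximum:
  Matching size 6 = min(|L|, |R|) = min(6, 7), which is an upper bound, so this matching is maximum.

Maximum matching: {(1,7), (2,9), (3,10), (4,11), (5,13), (6,8)}
Size: 6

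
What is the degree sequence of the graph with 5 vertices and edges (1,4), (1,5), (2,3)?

Step 1: Count edges incident to each vertex:
  deg(1) = 2 (neighbors: 4, 5)
  deg(2) = 1 (neighbors: 3)
  deg(3) = 1 (neighbors: 2)
  deg(4) = 1 (neighbors: 1)
  deg(5) = 1 (neighbors: 1)

Step 2: Sort degrees in non-increasing order:
  Degrees: [2, 1, 1, 1, 1] -> sorted: [2, 1, 1, 1, 1]

Degree sequence: [2, 1, 1, 1, 1]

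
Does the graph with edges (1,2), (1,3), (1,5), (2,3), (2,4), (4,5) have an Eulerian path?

Step 1: Find the degree of each vertex:
  deg(1) = 3
  deg(2) = 3
  deg(3) = 2
  deg(4) = 2
  deg(5) = 2

Step 2: Count vertices with odd degree:
  Odd-degree vertices: 1, 2 (2 total)

Step 3: Apply Euler's theorem:
  - Eulerian circuit exists iff graph is connected and all vertices have even degree
  - Eulerian path exists iff graph is connected and has 0 or 2 odd-degree vertices

Graph is connected with exactly 2 odd-degree vertices (1, 2).
Eulerian path exists (starting and ending at the odd-degree vertices), but no Eulerian circuit.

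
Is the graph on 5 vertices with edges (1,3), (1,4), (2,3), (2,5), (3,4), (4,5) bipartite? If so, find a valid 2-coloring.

Step 1: Attempt 2-coloring using BFS:
  Start at vertex 1, assign color 0
  Color vertex 3 with color 1 (neighbor of 1)
  Color vertex 4 with color 1 (neighbor of 1)
  Color vertex 2 with color 0 (neighbor of 3)

Step 2: Conflict found! Vertices 3 and 4 are adjacent but have the same color.
This means the graph contains an odd cycle.

The graph is NOT bipartite.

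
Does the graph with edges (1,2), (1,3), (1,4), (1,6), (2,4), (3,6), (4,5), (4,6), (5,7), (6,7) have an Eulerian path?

Step 1: Find the degree of each vertex:
  deg(1) = 4
  deg(2) = 2
  deg(3) = 2
  deg(4) = 4
  deg(5) = 2
  deg(6) = 4
  deg(7) = 2

Step 2: Count vertices with odd degree:
  All vertices have even degree (0 odd-degree vertices)

Step 3: Apply Euler's theorem:
  - Eulerian circuit exists iff graph is connected and all vertices have even degree
  - Eulerian path exists iff graph is connected and has 0 or 2 odd-degree vertices

Graph is connected with 0 odd-degree vertices.
Both Eulerian circuit and Eulerian path exist.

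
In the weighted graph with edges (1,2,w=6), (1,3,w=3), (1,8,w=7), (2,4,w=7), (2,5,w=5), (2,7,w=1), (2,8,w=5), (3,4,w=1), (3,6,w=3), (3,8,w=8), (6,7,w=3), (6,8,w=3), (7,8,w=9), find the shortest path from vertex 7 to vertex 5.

Step 1: Build adjacency list with weights:
  1: 2(w=6), 3(w=3), 8(w=7)
  2: 1(w=6), 4(w=7), 5(w=5), 7(w=1), 8(w=5)
  3: 1(w=3), 4(w=1), 6(w=3), 8(w=8)
  4: 2(w=7), 3(w=1)
  5: 2(w=5)
  6: 3(w=3), 7(w=3), 8(w=3)
  7: 2(w=1), 6(w=3), 8(w=9)
  8: 1(w=7), 2(w=5), 3(w=8), 6(w=3), 7(w=9)

Step 2: Apply Dijkstra's algorithm from vertex 7:
  Visit vertex 7 (distance=0)
    Update dist[2] = 1
    Update dist[6] = 3
    Update dist[8] = 9
  Visit vertex 2 (distance=1)
    Update dist[1] = 7
    Update dist[4] = 8
    Update dist[5] = 6
    Update dist[8] = 6
  Visit vertex 6 (distance=3)
    Update dist[3] = 6
  Visit vertex 3 (distance=6)
    Update dist[4] = 7
  Visit vertex 5 (distance=6)

Step 3: Shortest path: 7 -> 2 -> 5
Total weight: 1 + 5 = 6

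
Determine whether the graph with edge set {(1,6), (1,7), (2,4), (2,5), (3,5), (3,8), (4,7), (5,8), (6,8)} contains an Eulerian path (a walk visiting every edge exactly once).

Step 1: Find the degree of each vertex:
  deg(1) = 2
  deg(2) = 2
  deg(3) = 2
  deg(4) = 2
  deg(5) = 3
  deg(6) = 2
  deg(7) = 2
  deg(8) = 3

Step 2: Count vertices with odd degree:
  Odd-degree vertices: 5, 8 (2 total)

Step 3: Apply Euler's theorem:
  - Eulerian circuit exists iff graph is connected and all vertices have even degree
  - Eulerian path exists iff graph is connected and has 0 or 2 odd-degree vertices

Graph is connected with exactly 2 odd-degree vertices (5, 8).
Eulerian path exists (starting and ending at the odd-degree vertices), but no Eulerian circuit.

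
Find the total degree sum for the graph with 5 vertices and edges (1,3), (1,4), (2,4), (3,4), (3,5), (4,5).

Step 1: Count edges incident to each vertex:
  deg(1) = 2 (neighbors: 3, 4)
  deg(2) = 1 (neighbors: 4)
  deg(3) = 3 (neighbors: 1, 4, 5)
  deg(4) = 4 (neighbors: 1, 2, 3, 5)
  deg(5) = 2 (neighbors: 3, 4)

Step 2: Sum all degrees:
  2 + 1 + 3 + 4 + 2 = 12

Verification: sum of degrees = 2 * |E| = 2 * 6 = 12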